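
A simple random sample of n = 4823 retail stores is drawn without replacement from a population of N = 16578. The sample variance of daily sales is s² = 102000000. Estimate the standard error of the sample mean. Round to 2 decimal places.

122.46

Under SRS without replacement, Var(ȳ) = (1 − f)·s²/n with f = n/N = 4823/16578 = 0.29092774.
Var(ȳ) = (1 − 0.29092774)·102000000/4823 = 0.70907226·21148.663 = 14995.93.
SE(ȳ) = √(14995.93) = 122.46.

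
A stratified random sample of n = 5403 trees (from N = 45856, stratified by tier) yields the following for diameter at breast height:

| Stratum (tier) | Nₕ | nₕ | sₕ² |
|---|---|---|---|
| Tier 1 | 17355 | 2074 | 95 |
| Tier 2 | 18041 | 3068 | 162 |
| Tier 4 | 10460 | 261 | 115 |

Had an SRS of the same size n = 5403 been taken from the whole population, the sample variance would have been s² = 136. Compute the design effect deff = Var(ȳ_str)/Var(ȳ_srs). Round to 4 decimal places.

Var(ȳ_str) = Σ Wₕ²(1−fₕ)sₕ²/nₕ with Wₕ = Nₕ/45856:
  Tier 1: (17355/45856)²·(1−2074/17355)·95/2074 = 0.005776954
  Tier 2: (18041/45856)²·(1−3068/18041)·162/3068 = 0.0067832333
  Tier 4: (10460/45856)²·(1−261/10460)·115/261 = 0.02235395
  → Var(ȳ_str) = 0.034914137.
Var(ȳ_srs) = (1 − 5403/45856)·136/5403 = 0.022205395.
deff = 0.034914137 / 0.022205395 = 1.5723.

1.5723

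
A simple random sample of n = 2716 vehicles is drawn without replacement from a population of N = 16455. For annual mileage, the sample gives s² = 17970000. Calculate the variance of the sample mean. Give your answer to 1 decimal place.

Under SRS without replacement, Var(ȳ) = (1 − f)·s²/n with f = n/N = 2716/16455 = 0.16505621.
Var(ȳ) = (1 − 0.16505621)·17970000/2716 = 0.83494379·6616.3476 = 5524.2783.

5524.3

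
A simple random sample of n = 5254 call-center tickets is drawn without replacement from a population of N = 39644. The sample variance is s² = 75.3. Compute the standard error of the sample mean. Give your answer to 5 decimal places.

Under SRS without replacement, Var(ȳ) = (1 − f)·s²/n with f = n/N = 5254/39644 = 0.13252951.
Var(ȳ) = (1 − 0.13252951)·75.3/5254 = 0.86747049·0.014331938 = 0.012432533.
SE(ȳ) = √(0.012432533) = 0.11150.

0.11150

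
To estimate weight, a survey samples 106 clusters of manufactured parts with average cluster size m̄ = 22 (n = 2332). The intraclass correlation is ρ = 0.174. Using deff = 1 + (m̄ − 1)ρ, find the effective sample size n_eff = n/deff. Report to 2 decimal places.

deff = 1 + (22 − 1)·0.174 = 1 + 3.654 = 4.654.
n_eff = 2332 / 4.654 = 501.07.

501.07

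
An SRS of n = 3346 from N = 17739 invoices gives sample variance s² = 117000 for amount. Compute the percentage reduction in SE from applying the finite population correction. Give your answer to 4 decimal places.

9.9236

f = n/N = 3346/17739 = 0.18862394.
SE_no-fpc = √(s²/n) = 5.9133007; SE_fpc = √((1−f)s²/n) = 5.3264893.
Ratio = √(1−f) = 0.90076416. Reduction = 100·(1 − 0.90076416) = 9.9236%.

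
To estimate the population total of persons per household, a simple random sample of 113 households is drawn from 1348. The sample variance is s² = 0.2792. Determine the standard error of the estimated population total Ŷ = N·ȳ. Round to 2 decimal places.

64.14

Var(Ŷ) = N²·Var(ȳ) = N²·(1 − n/N)·s²/n.
f = 113/1348 = 0.08382789; Var(ȳ) = 0.91617211·0.2792/113 = 0.0022636748.
Var(Ŷ) = 1348² · 0.0022636748 = 4113.3325.
SE(Ŷ) = √(4113.3325) = 64.14.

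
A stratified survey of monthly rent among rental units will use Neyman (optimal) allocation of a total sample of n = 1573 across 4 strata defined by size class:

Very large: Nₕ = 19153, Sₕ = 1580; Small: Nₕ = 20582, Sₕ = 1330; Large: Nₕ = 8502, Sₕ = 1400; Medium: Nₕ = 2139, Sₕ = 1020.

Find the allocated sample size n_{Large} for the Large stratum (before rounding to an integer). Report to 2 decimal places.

Neyman allocation: nₕ = n·NₕSₕ / Σⱼ NⱼSⱼ.
Σ NⱼSⱼ = 19153·1580 + 20582·1330 + 8502·1400 + 2139·1020 = 7.172038 × 10^7.
n_{Large} = 1573·8502·1400 / (7.172038 × 10^7) = 261.06.

261.06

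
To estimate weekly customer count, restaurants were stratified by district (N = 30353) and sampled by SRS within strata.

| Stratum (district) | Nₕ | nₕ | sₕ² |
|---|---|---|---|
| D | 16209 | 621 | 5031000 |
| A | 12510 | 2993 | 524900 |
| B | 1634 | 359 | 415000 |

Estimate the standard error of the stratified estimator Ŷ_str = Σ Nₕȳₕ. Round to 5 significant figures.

1.4388 × 10^6

Var(Ŷ_str) = Σₕ Nₕ²(1 − fₕ)sₕ²/nₕ.
D: 16209²·(1 − 621/16209)·5031000/621 = 2.0469599 × 10^12.
A: 12510²·(1 − 2993/12510)·524900/2993 = 2.0879843 × 10^10.
B: 1634²·(1 − 359/1634)·415000/359 = 2.4083294 × 10^9.
Sum = 2.0702481 × 10^12.
SE = √(2.0702481 × 10^12) = 1.4388 × 10^6.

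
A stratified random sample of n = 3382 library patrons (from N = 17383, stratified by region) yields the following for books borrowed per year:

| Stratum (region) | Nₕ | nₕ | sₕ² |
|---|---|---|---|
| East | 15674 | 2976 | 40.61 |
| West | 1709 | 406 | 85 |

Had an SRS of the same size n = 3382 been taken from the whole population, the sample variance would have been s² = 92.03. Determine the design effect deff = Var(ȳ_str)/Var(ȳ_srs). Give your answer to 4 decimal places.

0.4805

Var(ȳ_str) = Σ Wₕ²(1−fₕ)sₕ²/nₕ with Wₕ = Nₕ/17383:
  East: (15674/17383)²·(1−2976/15674)·40.61/2976 = 0.008988056
  West: (1709/17383)²·(1−406/1709)·85/406 = 0.001542872
  → Var(ȳ_str) = 0.010530928.
Var(ȳ_srs) = (1 − 3382/17383)·92.03/3382 = 0.021917456.
deff = 0.010530928 / 0.021917456 = 0.4805.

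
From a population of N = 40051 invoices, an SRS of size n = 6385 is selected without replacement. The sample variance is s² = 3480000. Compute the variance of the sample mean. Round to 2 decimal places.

Under SRS without replacement, Var(ȳ) = (1 − f)·s²/n with f = n/N = 6385/40051 = 0.15942174.
Var(ȳ) = (1 − 0.15942174)·3480000/6385 = 0.84057826·545.02741 = 458.13819.

458.14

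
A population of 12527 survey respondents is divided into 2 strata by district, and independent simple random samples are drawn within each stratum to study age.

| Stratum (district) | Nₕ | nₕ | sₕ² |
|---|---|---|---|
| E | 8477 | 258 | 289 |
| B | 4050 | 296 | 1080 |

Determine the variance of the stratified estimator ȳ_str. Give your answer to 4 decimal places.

Var(ȳ_str) = Σₕ Wₕ²(1 − fₕ)sₕ²/nₕ with Wₕ = Nₕ/N, N = 12527.
E: Wₕ = 0.67669833; term = 0.67669833²·(1 − 0.03043530)·289/258 = 0.49733056.
B: Wₕ = 0.32330167; term = 0.32330167²·(1 − 0.07308642)·1080/296 = 0.35349818.
Sum = 0.85082874.

0.8508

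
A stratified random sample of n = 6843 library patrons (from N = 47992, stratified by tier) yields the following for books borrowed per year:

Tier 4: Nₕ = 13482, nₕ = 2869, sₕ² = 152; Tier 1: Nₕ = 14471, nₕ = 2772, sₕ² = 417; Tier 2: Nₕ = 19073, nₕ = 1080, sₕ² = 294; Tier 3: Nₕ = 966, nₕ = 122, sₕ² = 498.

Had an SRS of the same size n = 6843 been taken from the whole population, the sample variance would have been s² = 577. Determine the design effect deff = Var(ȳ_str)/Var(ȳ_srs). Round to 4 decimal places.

Var(ȳ_str) = Σ Wₕ²(1−fₕ)sₕ²/nₕ with Wₕ = Nₕ/47992:
  Tier 4: (13482/47992)²·(1−2869/13482)·152/2869 = 0.0032913027
  Tier 1: (14471/47992)²·(1−2772/14471)·417/2772 = 0.011057385
  Tier 2: (19073/47992)²·(1−1080/19073)·294/1080 = 0.040560982
  Tier 3: (966/47992)²·(1−122/966)·498/122 = 0.0014449452
  → Var(ȳ_str) = 0.056354615.
Var(ȳ_srs) = (1 − 6843/47992)·577/6843 = 0.072296906.
deff = 0.056354615 / 0.072296906 = 0.7795.

0.7795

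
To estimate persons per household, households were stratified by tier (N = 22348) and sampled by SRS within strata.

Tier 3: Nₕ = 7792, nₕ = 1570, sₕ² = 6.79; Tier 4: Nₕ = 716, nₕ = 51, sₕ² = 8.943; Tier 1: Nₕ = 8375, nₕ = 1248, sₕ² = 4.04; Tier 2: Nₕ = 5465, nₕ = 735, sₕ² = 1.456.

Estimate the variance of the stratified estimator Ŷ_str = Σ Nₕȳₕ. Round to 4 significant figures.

537600

Var(Ŷ_str) = Σₕ Nₕ²(1 − fₕ)sₕ²/nₕ.
Tier 3: 7792²·(1 − 1570/7792)·6.79/1570 = 209676.17.
Tier 4: 716²·(1 − 51/716)·8.943/51 = 83492.549.
Tier 1: 8375²·(1 − 1248/8375)·4.04/1248 = 193222.79.
Tier 2: 5465²·(1 − 735/5465)·1.456/735 = 51206.53.
Sum = 537598.04.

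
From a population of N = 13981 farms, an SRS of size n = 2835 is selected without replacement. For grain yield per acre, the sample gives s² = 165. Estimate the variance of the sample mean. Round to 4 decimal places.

Under SRS without replacement, Var(ȳ) = (1 − f)·s²/n with f = n/N = 2835/13981 = 0.20277519.
Var(ȳ) = (1 − 0.20277519)·165/2835 = 0.79722481·0.058201058 = 0.046399327.

0.0464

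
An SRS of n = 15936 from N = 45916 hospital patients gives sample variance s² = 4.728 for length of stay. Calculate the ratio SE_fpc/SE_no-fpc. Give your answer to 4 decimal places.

0.8080

f = n/N = 15936/45916 = 0.34706856.
SE_no-fpc = √(s²/n) = 0.017224597; SE_fpc = √((1−f)s²/n) = 0.013918193.
Ratio = √(1−f) = 0.80804173.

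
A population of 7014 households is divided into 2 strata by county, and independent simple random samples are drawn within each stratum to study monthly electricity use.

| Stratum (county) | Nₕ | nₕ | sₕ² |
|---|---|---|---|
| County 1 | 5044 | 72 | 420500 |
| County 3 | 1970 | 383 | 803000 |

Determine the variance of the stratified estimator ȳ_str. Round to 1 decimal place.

3110.4

Var(ȳ_str) = Σₕ Wₕ²(1 − fₕ)sₕ²/nₕ with Wₕ = Nₕ/N, N = 7014.
County 1: Wₕ = 0.71913316; term = 0.71913316²·(1 − 0.01427439)·420500/72 = 2977.2012.
County 3: Wₕ = 0.28086684; term = 0.28086684²·(1 − 0.19441624)·803000/383 = 133.23809.
Sum = 3110.4393.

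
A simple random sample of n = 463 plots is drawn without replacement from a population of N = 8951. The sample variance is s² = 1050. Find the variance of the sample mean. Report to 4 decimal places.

Under SRS without replacement, Var(ȳ) = (1 − f)·s²/n with f = n/N = 463/8951 = 0.05172606.
Var(ȳ) = (1 − 0.05172606)·1050/463 = 0.94827394·2.2678186 = 2.1505132.

2.1505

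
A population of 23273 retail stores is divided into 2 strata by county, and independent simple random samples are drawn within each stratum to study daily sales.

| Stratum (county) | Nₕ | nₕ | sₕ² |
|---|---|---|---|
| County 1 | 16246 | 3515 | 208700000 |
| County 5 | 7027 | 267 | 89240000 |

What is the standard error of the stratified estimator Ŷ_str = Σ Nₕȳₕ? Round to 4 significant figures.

5.306 × 10^6

Var(Ŷ_str) = Σₕ Nₕ²(1 − fₕ)sₕ²/nₕ.
County 1: 16246²·(1 − 3515/16246)·208700000/3515 = 1.2280218 × 10^13.
County 5: 7027²·(1 − 267/7027)·89240000/267 = 1.5876872 × 10^13.
Sum = 2.815709 × 10^13.
SE = √(2.815709 × 10^13) = 5.306 × 10^6.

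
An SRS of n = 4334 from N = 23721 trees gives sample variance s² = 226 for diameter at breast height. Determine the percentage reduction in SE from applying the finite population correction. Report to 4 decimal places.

f = n/N = 4334/23721 = 0.18270731.
SE_no-fpc = √(s²/n) = 0.2283546; SE_fpc = √((1−f)s²/n) = 0.20644225.
Ratio = √(1−f) = 0.90404242. Reduction = 100·(1 − 0.90404242) = 9.5958%.

9.5958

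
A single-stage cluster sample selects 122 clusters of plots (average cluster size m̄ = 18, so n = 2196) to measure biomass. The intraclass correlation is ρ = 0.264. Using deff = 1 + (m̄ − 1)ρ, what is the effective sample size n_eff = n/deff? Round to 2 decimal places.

deff = 1 + (18 − 1)·0.264 = 1 + 4.488 = 5.488.
n_eff = 2196 / 5.488 = 400.15.

400.15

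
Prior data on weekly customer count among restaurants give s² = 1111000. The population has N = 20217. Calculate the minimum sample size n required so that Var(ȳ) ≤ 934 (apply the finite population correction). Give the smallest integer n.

1124

Without fpc, n₀ = s²/D = 1111000/934 = 1189.5075.
With fpc, (1 − n/N)·s²/n ≤ D requires n ≥ n₀/(1 + n₀/N) = 1189.5075/(1 + 1189.5075/20217) = 1123.4095.
Rounding up, n = 1124.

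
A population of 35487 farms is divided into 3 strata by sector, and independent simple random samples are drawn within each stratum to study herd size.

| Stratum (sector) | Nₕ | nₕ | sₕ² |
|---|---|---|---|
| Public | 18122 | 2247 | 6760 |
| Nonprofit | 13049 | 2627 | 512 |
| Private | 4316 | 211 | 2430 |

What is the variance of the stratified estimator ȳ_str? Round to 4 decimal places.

Var(ȳ_str) = Σₕ Wₕ²(1 − fₕ)sₕ²/nₕ with Wₕ = Nₕ/N, N = 35487.
Public: Wₕ = 0.51066588; term = 0.51066588²·(1 − 0.12399294)·6760/2247 = 0.68726608.
Nonprofit: Wₕ = 0.36771212; term = 0.36771212²·(1 − 0.20131811)·512/2627 = 0.021047456.
Private: Wₕ = 0.12162200; term = 0.12162200²·(1 − 0.04888786)·2430/211 = 0.16202418.
Sum = 0.87033772.

0.8703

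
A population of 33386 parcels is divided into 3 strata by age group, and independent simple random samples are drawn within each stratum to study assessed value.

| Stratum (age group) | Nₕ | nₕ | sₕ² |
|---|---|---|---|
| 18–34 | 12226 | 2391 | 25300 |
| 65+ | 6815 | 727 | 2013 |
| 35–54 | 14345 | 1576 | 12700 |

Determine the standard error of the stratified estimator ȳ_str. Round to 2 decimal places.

1.60

Var(ȳ_str) = Σₕ Wₕ²(1 − fₕ)sₕ²/nₕ with Wₕ = Nₕ/N, N = 33386.
18–34: Wₕ = 0.36620140; term = 0.36620140²·(1 − 0.19556682)·25300/2391 = 1.1414869.
65+: Wₕ = 0.20412748; term = 0.20412748²·(1 − 0.10667645)·2013/727 = 0.10306735.
35–54: Wₕ = 0.42967112; term = 0.42967112²·(1 − 0.10986406)·12700/1576 = 1.3242689.
Sum = 2.5688232.
SE = √(2.5688232) = 1.60.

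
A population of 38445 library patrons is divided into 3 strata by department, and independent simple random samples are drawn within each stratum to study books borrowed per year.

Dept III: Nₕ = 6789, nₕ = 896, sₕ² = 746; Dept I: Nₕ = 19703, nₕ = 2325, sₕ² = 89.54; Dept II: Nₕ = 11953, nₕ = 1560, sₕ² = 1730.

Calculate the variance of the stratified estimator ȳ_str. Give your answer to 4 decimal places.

Var(ȳ_str) = Σₕ Wₕ²(1 − fₕ)sₕ²/nₕ with Wₕ = Nₕ/N, N = 38445.
Dept III: Wₕ = 0.17658993; term = 0.17658993²·(1 − 0.13197820)·746/896 = 0.022536856.
Dept I: Wₕ = 0.51249837; term = 0.51249837²·(1 − 0.11800233)·89.54/2325 = 0.0089216782.
Dept II: Wₕ = 0.31091169; term = 0.31091169²·(1 − 0.13051117)·1730/1560 = 0.09320938.
Sum = 0.12466791.

0.1247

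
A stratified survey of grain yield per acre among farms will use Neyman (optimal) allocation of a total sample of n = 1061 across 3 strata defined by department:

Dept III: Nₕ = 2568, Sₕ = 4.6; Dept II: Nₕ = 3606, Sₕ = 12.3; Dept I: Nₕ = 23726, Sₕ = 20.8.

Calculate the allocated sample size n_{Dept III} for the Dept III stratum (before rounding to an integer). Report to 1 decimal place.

22.8

Neyman allocation: nₕ = n·NₕSₕ / Σⱼ NⱼSⱼ.
Σ NⱼSⱼ = 2568·4.6 + 3606·12.3 + 23726·20.8 = 549667.4.
n_{Dept III} = 1061·2568·4.6 / 549667.4 = 22.8.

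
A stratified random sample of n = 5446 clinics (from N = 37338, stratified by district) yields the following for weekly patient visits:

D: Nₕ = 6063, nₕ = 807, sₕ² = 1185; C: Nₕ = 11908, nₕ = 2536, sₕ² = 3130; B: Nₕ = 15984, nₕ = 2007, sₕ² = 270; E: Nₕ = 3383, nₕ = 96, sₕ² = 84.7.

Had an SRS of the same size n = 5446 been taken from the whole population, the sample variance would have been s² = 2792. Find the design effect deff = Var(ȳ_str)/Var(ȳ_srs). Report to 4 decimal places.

0.3676

Var(ȳ_str) = Σ Wₕ²(1−fₕ)sₕ²/nₕ with Wₕ = Nₕ/37338:
  D: (6063/37338)²·(1−807/6063)·1185/807 = 0.033564922
  C: (11908/37338)²·(1−2536/11908)·3130/2536 = 0.098801626
  B: (15984/37338)²·(1−2007/15984)·270/2007 = 0.021558261
  E: (3383/37338)²·(1−96/3383)·84.7/96 = 0.0070373925
  → Var(ȳ_str) = 0.1609622.
Var(ȳ_srs) = (1 − 5446/37338)·2792/5446 = 0.43789348.
deff = 0.1609622 / 0.43789348 = 0.3676.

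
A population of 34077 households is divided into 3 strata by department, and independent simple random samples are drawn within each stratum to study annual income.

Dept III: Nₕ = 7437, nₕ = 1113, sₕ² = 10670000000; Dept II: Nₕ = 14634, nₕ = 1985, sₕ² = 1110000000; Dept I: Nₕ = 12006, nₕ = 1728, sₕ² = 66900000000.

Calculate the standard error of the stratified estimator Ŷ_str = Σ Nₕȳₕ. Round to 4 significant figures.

Var(Ŷ_str) = Σₕ Nₕ²(1 − fₕ)sₕ²/nₕ.
Dept III: 7437²·(1 − 1113/7437)·10670000000/1113 = 4.5087785 × 10^14.
Dept II: 14634²·(1 − 1985/14634)·1110000000/1985 = 1.0350986 × 10^14.
Dept I: 12006²·(1 − 1728/12006)·66900000000/1728 = 4.777375 × 10^15.
Sum = 5.3317627 × 10^15.
SE = √(5.3317627 × 10^15) = 7.302 × 10^7.

7.302 × 10^7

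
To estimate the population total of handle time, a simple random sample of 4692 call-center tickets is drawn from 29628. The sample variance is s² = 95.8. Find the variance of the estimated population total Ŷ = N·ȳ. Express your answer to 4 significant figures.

1.508 × 10^7

Var(Ŷ) = N²·Var(ȳ) = N²·(1 − n/N)·s²/n.
f = 4692/29628 = 0.15836371; Var(ȳ) = 0.84163629·95.8/4692 = 0.017184304.
Var(Ŷ) = 29628² · 0.017184304 = 1.5084698 × 10^7.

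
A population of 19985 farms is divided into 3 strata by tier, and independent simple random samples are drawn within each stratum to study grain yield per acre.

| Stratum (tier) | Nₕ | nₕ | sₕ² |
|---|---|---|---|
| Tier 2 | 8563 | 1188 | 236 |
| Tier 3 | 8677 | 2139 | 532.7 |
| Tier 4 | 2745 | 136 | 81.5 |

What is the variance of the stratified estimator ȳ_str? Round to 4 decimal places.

Var(ȳ_str) = Σₕ Wₕ²(1 − fₕ)sₕ²/nₕ with Wₕ = Nₕ/N, N = 19985.
Tier 2: Wₕ = 0.42847135; term = 0.42847135²·(1 − 0.13873642)·236/1188 = 0.031410527.
Tier 3: Wₕ = 0.43417563; term = 0.43417563²·(1 − 0.24651377)·532.7/2139 = 0.035373507.
Tier 4: Wₕ = 0.13735301; term = 0.13735301²·(1 − 0.04954463)·81.5/136 = 0.010745505.
Sum = 0.077529539.

0.0775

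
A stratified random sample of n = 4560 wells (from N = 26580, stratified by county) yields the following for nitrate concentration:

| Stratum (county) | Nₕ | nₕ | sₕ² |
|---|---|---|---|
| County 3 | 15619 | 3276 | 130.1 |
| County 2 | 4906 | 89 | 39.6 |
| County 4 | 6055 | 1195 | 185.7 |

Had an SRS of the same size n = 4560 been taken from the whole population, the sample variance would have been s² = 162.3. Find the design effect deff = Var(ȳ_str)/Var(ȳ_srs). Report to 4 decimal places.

Var(ȳ_str) = Σ Wₕ²(1−fₕ)sₕ²/nₕ with Wₕ = Nₕ/26580:
  County 3: (15619/26580)²·(1−3276/15619)·130.1/3276 = 0.010836709
  County 2: (4906/26580)²·(1−89/4906)·39.6/89 = 0.014883306
  County 4: (6055/26580)²·(1−1195/6055)·185.7/1195 = 0.0064726848
  → Var(ȳ_str) = 0.0321927.
Var(ȳ_srs) = (1 − 4560/26580)·162.3/4560 = 0.02948601.
deff = 0.0321927 / 0.02948601 = 1.0918.

1.0918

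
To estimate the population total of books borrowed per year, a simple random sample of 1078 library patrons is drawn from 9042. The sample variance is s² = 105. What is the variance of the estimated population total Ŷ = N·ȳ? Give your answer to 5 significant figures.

Var(Ŷ) = N²·Var(ȳ) = N²·(1 − n/N)·s²/n.
f = 1078/9042 = 0.11922141; Var(ȳ) = 0.88077859·105/1078 = 0.085790122.
Var(Ŷ) = 9042² · 0.085790122 = 7.0140085 × 10^6.

7.0140 × 10^6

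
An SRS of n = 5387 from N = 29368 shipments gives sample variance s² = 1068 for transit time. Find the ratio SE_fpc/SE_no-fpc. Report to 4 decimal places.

0.9036

f = n/N = 5387/29368 = 0.18343095.
SE_no-fpc = √(s²/n) = 0.44525842; SE_fpc = √((1−f)s²/n) = 0.40235425.
Ratio = √(1−f) = 0.90364211.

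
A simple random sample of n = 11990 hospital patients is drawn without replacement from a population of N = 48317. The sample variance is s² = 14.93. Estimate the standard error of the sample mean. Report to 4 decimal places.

0.0306

Under SRS without replacement, Var(ȳ) = (1 − f)·s²/n with f = n/N = 11990/48317 = 0.24815282.
Var(ȳ) = (1 − 0.24815282)·14.93/11990 = 0.75184718·0.0012452043 = 9.3620336 × 10^-4.
SE(ȳ) = √(9.3620336 × 10^-4) = 0.0306.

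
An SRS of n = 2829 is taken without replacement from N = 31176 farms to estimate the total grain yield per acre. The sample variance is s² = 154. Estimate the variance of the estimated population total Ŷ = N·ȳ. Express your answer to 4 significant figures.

Var(Ŷ) = N²·Var(ȳ) = N²·(1 − n/N)·s²/n.
f = 2829/31176 = 0.09074288; Var(ȳ) = 0.90925712·154/2829 = 0.049496499.
Var(Ŷ) = 31176² · 0.049496499 = 4.8107775 × 10^7.

4.811 × 10^7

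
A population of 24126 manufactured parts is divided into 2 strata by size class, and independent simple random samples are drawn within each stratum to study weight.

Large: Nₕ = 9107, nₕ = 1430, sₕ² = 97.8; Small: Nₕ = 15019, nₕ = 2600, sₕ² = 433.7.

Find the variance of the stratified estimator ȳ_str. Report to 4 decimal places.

0.0617

Var(ȳ_str) = Σₕ Wₕ²(1 − fₕ)sₕ²/nₕ with Wₕ = Nₕ/N, N = 24126.
Large: Wₕ = 0.37747658; term = 0.37747658²·(1 − 0.15702207)·97.8/1430 = 0.0082148388.
Small: Wₕ = 0.62252342; term = 0.62252342²·(1 − 0.17311406)·433.7/2600 = 0.053453121.
Sum = 0.06166796.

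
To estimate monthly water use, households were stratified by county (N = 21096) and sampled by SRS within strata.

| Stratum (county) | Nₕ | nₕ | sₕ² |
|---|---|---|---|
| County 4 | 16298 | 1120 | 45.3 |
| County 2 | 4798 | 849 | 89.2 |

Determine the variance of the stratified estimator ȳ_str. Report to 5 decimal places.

Var(ȳ_str) = Σₕ Wₕ²(1 − fₕ)sₕ²/nₕ with Wₕ = Nₕ/N, N = 21096.
County 4: Wₕ = 0.77256352; term = 0.77256352²·(1 − 0.06872009)·45.3/1120 = 0.022481682.
County 2: Wₕ = 0.22743648; term = 0.22743648²·(1 − 0.17694873)·89.2/849 = 0.0044730557.
Sum = 0.026954738.

0.02695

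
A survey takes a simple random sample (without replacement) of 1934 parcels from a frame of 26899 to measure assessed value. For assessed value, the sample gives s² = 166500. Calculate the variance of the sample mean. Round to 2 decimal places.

79.90

Under SRS without replacement, Var(ȳ) = (1 − f)·s²/n with f = n/N = 1934/26899 = 0.07189858.
Var(ȳ) = (1 − 0.07189858)·166500/1934 = 0.92810142·86.091003 = 79.901182.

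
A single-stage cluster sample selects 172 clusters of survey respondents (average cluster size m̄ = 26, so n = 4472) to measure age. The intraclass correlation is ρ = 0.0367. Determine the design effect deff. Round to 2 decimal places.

deff = 1 + (26 − 1)·0.0367 = 1 + 0.9175 = 1.9175.

1.92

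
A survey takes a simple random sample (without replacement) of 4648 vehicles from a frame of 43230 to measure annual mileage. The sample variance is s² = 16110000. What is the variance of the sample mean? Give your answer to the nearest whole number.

Under SRS without replacement, Var(ȳ) = (1 − f)·s²/n with f = n/N = 4648/43230 = 0.10751793.
Var(ȳ) = (1 − 0.10751793)·16110000/4648 = 0.89248207·3466.0069 = 3093.349.

3093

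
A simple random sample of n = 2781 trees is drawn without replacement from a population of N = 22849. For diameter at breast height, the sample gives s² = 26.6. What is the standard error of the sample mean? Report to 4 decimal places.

0.0917

Under SRS without replacement, Var(ȳ) = (1 − f)·s²/n with f = n/N = 2781/22849 = 0.12171211.
Var(ȳ) = (1 − 0.12171211)·26.6/2781 = 0.87828789·0.0095649047 = 0.00840074.
SE(ȳ) = √(0.00840074) = 0.0917.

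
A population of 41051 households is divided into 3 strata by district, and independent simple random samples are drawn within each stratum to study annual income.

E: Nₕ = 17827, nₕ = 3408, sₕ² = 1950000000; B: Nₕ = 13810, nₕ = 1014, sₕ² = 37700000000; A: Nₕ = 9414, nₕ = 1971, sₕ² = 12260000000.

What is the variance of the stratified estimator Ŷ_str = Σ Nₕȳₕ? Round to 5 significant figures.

Var(Ŷ_str) = Σₕ Nₕ²(1 − fₕ)sₕ²/nₕ.
E: 17827²·(1 − 3408/17827)·1950000000/3408 = 1.4707824 × 10^14.
B: 13810²·(1 − 1014/13810)·37700000000/1014 = 6.5700898 × 10^15.
A: 9414²·(1 − 1971/9414)·12260000000/1971 = 4.3583897 × 10^14.
Sum = 7.153007 × 10^15.

7.1530 × 10^15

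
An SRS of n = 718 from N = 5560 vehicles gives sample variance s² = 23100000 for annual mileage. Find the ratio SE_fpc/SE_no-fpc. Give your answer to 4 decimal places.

0.9332

f = n/N = 718/5560 = 0.12913669.
SE_no-fpc = √(s²/n) = 179.36751; SE_fpc = √((1−f)s²/n) = 167.38586.
Ratio = √(1−f) = 0.93320057.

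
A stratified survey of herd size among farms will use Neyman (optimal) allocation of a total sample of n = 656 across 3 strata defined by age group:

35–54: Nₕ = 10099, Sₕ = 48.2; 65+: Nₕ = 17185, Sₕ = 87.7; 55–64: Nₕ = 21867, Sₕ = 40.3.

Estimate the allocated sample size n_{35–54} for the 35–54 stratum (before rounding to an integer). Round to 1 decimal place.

111.1

Neyman allocation: nₕ = n·NₕSₕ / Σⱼ NⱼSⱼ.
Σ NⱼSⱼ = 10099·48.2 + 17185·87.7 + 21867·40.3 = 2.8751364 × 10^6.
n_{35–54} = 656·10099·48.2 / (2.8751364 × 10^6) = 111.1.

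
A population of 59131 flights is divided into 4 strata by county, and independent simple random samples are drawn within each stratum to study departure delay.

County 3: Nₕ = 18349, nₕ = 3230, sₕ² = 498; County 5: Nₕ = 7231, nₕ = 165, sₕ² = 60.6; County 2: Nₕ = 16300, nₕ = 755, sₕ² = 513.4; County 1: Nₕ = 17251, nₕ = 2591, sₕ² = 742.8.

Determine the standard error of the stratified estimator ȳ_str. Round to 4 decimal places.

Var(ȳ_str) = Σₕ Wₕ²(1 − fₕ)sₕ²/nₕ with Wₕ = Nₕ/N, N = 59131.
County 3: Wₕ = 0.31031100; term = 0.31031100²·(1 − 0.17603139)·498/3230 = 0.012232968.
County 5: Wₕ = 0.12228780; term = 0.12228780²·(1 − 0.02281842)·60.6/165 = 0.0053669831.
County 2: Wₕ = 0.27565913; term = 0.27565913²·(1 − 0.04631902)·513.4/755 = 0.049278422.
County 1: Wₕ = 0.29174206; term = 0.29174206²·(1 − 0.15019419)·742.8/2591 = 0.020735871.
Sum = 0.087614244.
SE = √(0.087614244) = 0.2960.

0.2960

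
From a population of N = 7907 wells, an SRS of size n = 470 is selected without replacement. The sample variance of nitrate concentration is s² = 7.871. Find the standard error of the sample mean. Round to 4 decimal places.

0.1255

Under SRS without replacement, Var(ȳ) = (1 − f)·s²/n with f = n/N = 470/7907 = 0.05944100.
Var(ȳ) = (1 − 0.05944100)·7.871/470 = 0.94055900·0.016746809 = 0.015751361.
SE(ȳ) = √(0.015751361) = 0.1255.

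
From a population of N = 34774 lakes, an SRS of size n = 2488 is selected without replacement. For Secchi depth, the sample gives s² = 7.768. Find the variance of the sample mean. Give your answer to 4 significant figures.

Under SRS without replacement, Var(ȳ) = (1 − f)·s²/n with f = n/N = 2488/34774 = 0.07154771.
Var(ȳ) = (1 − 0.07154771)·7.768/2488 = 0.92845229·0.0031221865 = 0.0028988012.

0.002899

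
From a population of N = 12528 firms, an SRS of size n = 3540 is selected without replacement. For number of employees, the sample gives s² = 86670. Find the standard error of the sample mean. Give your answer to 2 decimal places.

Under SRS without replacement, Var(ȳ) = (1 − f)·s²/n with f = n/N = 3540/12528 = 0.28256705.
Var(ȳ) = (1 − 0.28256705)·86670/3540 = 0.71743295·24.483051 = 17.564947.
SE(ȳ) = √(17.564947) = 4.19.

4.19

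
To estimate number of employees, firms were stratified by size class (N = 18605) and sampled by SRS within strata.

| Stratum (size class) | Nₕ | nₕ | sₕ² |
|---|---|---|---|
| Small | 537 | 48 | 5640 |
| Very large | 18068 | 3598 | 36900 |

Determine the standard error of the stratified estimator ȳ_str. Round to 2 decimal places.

Var(ȳ_str) = Σₕ Wₕ²(1 − fₕ)sₕ²/nₕ with Wₕ = Nₕ/N, N = 18605.
Small: Wₕ = 0.02886321; term = 0.02886321²·(1 − 0.08938547)·5640/48 = 0.089137749.
Very large: Wₕ = 0.97113679; term = 0.97113679²·(1 − 0.19913660)·36900/3598 = 7.7461245.
Sum = 7.8352622.
SE = √(7.8352622) = 2.80.

2.80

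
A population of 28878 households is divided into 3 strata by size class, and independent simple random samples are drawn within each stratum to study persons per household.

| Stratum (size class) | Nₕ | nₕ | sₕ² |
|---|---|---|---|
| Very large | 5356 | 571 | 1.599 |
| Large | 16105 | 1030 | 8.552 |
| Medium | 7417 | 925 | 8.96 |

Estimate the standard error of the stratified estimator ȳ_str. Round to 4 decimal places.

Var(ȳ_str) = Σₕ Wₕ²(1 − fₕ)sₕ²/nₕ with Wₕ = Nₕ/N, N = 28878.
Very large: Wₕ = 0.18546991; term = 0.18546991²·(1 − 0.10660941)·1.599/571 = 8.6059861 × 10^-5.
Large: Wₕ = 0.55769098; term = 0.55769098²·(1 − 0.06395529)·8.552/1030 = 0.0024172095.
Medium: Wₕ = 0.25683912; term = 0.25683912²·(1 − 0.12471350)·8.96/925 = 5.592923 × 10^-4.
Sum = 0.0030625617.
SE = √(0.0030625617) = 0.0553.

0.0553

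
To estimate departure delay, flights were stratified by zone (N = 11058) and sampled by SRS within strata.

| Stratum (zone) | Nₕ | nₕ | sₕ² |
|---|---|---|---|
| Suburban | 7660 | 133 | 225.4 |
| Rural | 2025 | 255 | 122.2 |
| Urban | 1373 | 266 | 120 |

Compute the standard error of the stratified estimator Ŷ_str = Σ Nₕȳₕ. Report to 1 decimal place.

Var(Ŷ_str) = Σₕ Nₕ²(1 − fₕ)sₕ²/nₕ.
Suburban: 7660²·(1 − 133/7660)·225.4/133 = 9.7713137 × 10^7.
Rural: 2025²·(1 − 255/2025)·122.2/255 = 1.7176288 × 10^6.
Urban: 1373²·(1 − 266/1373)·120/266 = 685674.14.
Sum = 1.0011644 × 10^8.
SE = √(1.0011644 × 10^8) = 10005.8.

10005.8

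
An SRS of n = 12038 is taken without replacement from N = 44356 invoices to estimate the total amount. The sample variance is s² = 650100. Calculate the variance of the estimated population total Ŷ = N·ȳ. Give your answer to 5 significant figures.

Var(Ŷ) = N²·Var(ȳ) = N²·(1 − n/N)·s²/n.
f = 12038/44356 = 0.27139508; Var(ȳ) = 0.72860492·650100/12038 = 39.347571.
Var(Ŷ) = 44356² · 39.347571 = 7.7414565 × 10^10.

7.7415 × 10^10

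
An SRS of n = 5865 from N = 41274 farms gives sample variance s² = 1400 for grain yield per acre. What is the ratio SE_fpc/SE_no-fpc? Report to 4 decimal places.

f = n/N = 5865/41274 = 0.14209914.
SE_no-fpc = √(s²/n) = 0.48857362; SE_fpc = √((1−f)s²/n) = 0.45253123.
Ratio = √(1−f) = 0.92622938.

0.9262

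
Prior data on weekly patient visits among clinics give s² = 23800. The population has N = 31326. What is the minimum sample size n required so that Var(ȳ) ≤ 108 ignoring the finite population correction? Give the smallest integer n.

Without fpc, n₀ = s²/D = 23800/108 = 220.3704.
Rounding up, n = 221.

221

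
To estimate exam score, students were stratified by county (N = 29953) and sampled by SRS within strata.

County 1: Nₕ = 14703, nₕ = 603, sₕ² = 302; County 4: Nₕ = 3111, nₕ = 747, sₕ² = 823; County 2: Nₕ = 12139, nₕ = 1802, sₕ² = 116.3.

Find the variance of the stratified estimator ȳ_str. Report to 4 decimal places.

Var(ȳ_str) = Σₕ Wₕ²(1 − fₕ)sₕ²/nₕ with Wₕ = Nₕ/N, N = 29953.
County 1: Wₕ = 0.49086903; term = 0.49086903²·(1 − 0.04101204)·302/603 = 0.11572683.
County 4: Wₕ = 0.10386272; term = 0.10386272²·(1 − 0.24011572)·823/747 = 0.0090312126.
County 2: Wₕ = 0.40526825; term = 0.40526825²·(1 − 0.14844715)·116.3/1802 = 0.0090265481.
Sum = 0.13378459.

0.1338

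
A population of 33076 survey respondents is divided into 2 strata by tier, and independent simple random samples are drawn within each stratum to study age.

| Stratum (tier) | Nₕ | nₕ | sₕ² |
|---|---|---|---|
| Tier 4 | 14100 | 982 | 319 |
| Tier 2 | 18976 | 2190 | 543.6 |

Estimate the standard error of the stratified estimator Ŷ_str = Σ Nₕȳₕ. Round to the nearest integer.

11796

Var(Ŷ_str) = Σₕ Nₕ²(1 − fₕ)sₕ²/nₕ.
Tier 4: 14100²·(1 − 982/14100)·319/982 = 6.0084982 × 10^7.
Tier 2: 18976²·(1 − 2190/18976)·543.6/2190 = 7.9065537 × 10^7.
Sum = 1.3915052 × 10^8.
SE = √(1.3915052 × 10^8) = 11796.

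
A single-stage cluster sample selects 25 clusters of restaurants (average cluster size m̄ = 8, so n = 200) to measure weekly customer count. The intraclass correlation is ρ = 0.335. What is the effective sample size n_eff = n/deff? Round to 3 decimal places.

deff = 1 + (8 − 1)·0.335 = 1 + 2.345 = 3.345.
n_eff = 200 / 3.345 = 59.791.

59.791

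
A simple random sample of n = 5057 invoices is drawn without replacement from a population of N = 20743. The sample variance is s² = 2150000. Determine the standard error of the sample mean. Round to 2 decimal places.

17.93

Under SRS without replacement, Var(ȳ) = (1 − f)·s²/n with f = n/N = 5057/20743 = 0.24379309.
Var(ȳ) = (1 − 0.24379309)·2150000/5057 = 0.75620691·425.15325 = 321.50383.
SE(ȳ) = √(321.50383) = 17.93.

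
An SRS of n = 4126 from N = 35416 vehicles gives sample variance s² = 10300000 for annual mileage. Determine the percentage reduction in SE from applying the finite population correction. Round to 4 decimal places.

f = n/N = 4126/35416 = 0.11650102.
SE_no-fpc = √(s²/n) = 49.963632; SE_fpc = √((1−f)s²/n) = 46.963129.
Ratio = √(1−f) = 0.93994627. Reduction = 100·(1 − 0.93994627) = 6.0054%.

6.0054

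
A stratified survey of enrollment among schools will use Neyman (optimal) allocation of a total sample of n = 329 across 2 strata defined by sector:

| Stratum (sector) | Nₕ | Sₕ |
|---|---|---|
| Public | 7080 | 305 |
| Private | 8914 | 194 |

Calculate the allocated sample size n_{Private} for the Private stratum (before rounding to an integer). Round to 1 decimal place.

146.3

Neyman allocation: nₕ = n·NₕSₕ / Σⱼ NⱼSⱼ.
Σ NⱼSⱼ = 7080·305 + 8914·194 = 3.888716 × 10^6.
n_{Private} = 329·8914·194 / (3.888716 × 10^6) = 146.3.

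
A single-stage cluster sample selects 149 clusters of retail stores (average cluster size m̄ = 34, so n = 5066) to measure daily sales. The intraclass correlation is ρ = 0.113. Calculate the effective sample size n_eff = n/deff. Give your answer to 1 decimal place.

deff = 1 + (34 − 1)·0.113 = 1 + 3.729 = 4.729.
n_eff = 5066 / 4.729 = 1071.3.

1071.3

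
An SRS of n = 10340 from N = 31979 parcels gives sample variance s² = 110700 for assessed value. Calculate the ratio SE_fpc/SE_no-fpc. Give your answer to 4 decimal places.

f = n/N = 10340/31979 = 0.32333719.
SE_no-fpc = √(s²/n) = 3.2720019; SE_fpc = √((1−f)s²/n) = 2.6915329.
Ratio = √(1−f) = 0.82259517.

0.8226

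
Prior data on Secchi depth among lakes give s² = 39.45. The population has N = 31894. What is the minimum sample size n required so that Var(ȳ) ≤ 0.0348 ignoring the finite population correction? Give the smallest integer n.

1134

Without fpc, n₀ = s²/D = 39.45/0.0348 = 1133.6207.
Rounding up, n = 1134.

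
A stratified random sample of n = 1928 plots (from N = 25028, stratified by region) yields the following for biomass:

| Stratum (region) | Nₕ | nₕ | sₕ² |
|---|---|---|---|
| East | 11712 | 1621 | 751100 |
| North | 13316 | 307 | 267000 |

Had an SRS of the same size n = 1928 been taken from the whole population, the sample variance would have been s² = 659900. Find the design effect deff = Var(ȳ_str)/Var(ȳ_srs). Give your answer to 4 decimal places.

Var(ȳ_str) = Σ Wₕ²(1−fₕ)sₕ²/nₕ with Wₕ = Nₕ/25028:
  East: (11712/25028)²·(1−1621/11712)·751100/1621 = 87.423406
  North: (13316/25028)²·(1−307/13316)·267000/307 = 240.51285
  → Var(ȳ_str) = 327.93626.
Var(ȳ_srs) = (1 − 1928/25028)·659900/1928 = 315.90531.
deff = 327.93626 / 315.90531 = 1.0381.

1.0381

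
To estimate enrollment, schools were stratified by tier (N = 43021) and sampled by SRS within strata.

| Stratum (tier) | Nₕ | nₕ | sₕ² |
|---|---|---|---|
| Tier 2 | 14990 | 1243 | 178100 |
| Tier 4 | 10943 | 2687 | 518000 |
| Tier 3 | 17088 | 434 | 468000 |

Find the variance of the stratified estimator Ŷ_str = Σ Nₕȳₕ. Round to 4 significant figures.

Var(Ŷ_str) = Σₕ Nₕ²(1 − fₕ)sₕ²/nₕ.
Tier 2: 14990²·(1 − 1243/14990)·178100/1243 = 2.9525846 × 10^10.
Tier 4: 10943²·(1 − 2687/10943)·518000/2687 = 1.7416792 × 10^10.
Tier 3: 17088²·(1 − 434/17088)·468000/434 = 3.0687812 × 10^11.
Sum = 3.5382076 × 10^11.

3.538 × 10^11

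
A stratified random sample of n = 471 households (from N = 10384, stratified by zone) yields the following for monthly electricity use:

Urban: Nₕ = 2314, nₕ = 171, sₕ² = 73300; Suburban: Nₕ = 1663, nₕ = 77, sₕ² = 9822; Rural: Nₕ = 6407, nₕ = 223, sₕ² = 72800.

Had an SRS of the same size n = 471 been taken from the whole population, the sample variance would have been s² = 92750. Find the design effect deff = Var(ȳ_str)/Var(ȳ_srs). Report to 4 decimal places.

0.7596

Var(ȳ_str) = Σ Wₕ²(1−fₕ)sₕ²/nₕ with Wₕ = Nₕ/10384:
  Urban: (2314/10384)²·(1−171/2314)·73300/171 = 19.713513
  Suburban: (1663/10384)²·(1−77/1663)·9822/77 = 3.1201486
  Rural: (6407/10384)²·(1−223/6407)·72800/223 = 119.95583
  → Var(ȳ_str) = 142.78949.
Var(ȳ_srs) = (1 − 471/10384)·92750/471 = 187.98943.
deff = 142.78949 / 187.98943 = 0.7596.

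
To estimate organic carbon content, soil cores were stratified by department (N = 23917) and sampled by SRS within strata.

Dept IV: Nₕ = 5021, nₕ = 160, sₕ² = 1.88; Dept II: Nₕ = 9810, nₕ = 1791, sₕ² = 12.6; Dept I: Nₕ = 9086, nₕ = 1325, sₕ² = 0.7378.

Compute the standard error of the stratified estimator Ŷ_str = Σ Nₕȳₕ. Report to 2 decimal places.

Var(Ŷ_str) = Σₕ Nₕ²(1 − fₕ)sₕ²/nₕ.
Dept IV: 5021²·(1 − 160/5021)·1.88/160 = 286783.2.
Dept II: 9810²·(1 − 1791/9810)·12.6/1791 = 553431.89.
Dept I: 9086²·(1 − 1325/9086)·0.7378/1325 = 39265.686.
Sum = 879480.78.
SE = √(879480.78) = 937.81.

937.81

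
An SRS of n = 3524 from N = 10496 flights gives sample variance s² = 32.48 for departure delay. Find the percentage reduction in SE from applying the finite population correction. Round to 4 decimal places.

f = n/N = 3524/10496 = 0.33574695.
SE_no-fpc = √(s²/n) = 0.096004162; SE_fpc = √((1−f)s²/n) = 0.078245044.
Ratio = √(1−f) = 0.81501721. Reduction = 100·(1 − 0.81501721) = 18.4983%.

18.4983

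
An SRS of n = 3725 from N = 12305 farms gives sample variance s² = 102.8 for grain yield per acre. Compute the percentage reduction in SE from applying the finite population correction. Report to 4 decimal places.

f = n/N = 3725/12305 = 0.30272247.
SE_no-fpc = √(s²/n) = 0.1661244; SE_fpc = √((1−f)s²/n) = 0.1387191.
Ratio = √(1−f) = 0.83503145. Reduction = 100·(1 − 0.83503145) = 16.4969%.

16.4969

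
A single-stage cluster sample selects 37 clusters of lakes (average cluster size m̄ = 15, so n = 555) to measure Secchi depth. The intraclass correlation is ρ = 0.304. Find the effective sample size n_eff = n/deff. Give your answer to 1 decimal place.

105.6

deff = 1 + (15 − 1)·0.304 = 1 + 4.256 = 5.256.
n_eff = 555 / 5.256 = 105.6.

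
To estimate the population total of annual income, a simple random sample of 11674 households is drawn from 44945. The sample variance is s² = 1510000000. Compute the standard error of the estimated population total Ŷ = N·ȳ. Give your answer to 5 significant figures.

Var(Ŷ) = N²·Var(ȳ) = N²·(1 − n/N)·s²/n.
f = 11674/44945 = 0.25973968; Var(ȳ) = 0.74026032·1510000000/11674 = 95750.649.
Var(Ŷ) = 44945² · 95750.649 = 1.9342139 × 10^14.
SE(Ŷ) = √(1.9342139 × 10^14) = 1.3908 × 10^7.

1.3908 × 10^7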